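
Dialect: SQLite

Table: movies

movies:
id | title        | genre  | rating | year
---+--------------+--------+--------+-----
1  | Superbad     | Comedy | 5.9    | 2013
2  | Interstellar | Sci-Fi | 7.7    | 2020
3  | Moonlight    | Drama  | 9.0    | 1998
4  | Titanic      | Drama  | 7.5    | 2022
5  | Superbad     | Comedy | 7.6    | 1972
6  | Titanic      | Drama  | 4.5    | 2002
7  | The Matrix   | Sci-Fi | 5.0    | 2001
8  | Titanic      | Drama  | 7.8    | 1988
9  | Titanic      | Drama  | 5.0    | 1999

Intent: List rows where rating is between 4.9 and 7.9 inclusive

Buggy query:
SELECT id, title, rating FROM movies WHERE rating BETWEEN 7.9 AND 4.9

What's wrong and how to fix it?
Bug: The bounds are reversed; BETWEEN a AND b requires a <= b to match anything

Fix: Write BETWEEN 4.9 AND 7.9

Corrected query:
SELECT id, title, rating FROM movies WHERE rating BETWEEN 4.9 AND 7.9

Result:
id | title        | rating
---+--------------+-------
1  | Superbad     | 5.9   
2  | Interstellar | 7.7   
4  | Titanic      | 7.5   
5  | Superbad     | 7.6   
7  | The Matrix   | 5     
8  | Titanic      | 7.8   
9  | Titanic      | 5     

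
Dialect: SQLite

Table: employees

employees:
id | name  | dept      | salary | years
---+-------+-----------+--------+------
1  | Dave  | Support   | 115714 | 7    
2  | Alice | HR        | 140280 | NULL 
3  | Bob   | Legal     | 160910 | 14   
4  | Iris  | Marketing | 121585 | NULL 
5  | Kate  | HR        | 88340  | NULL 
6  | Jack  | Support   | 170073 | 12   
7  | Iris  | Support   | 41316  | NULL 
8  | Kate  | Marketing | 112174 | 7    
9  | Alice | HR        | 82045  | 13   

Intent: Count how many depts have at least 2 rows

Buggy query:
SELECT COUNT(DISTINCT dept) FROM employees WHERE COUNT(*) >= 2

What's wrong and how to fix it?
Bug: COUNT(*) cannot appear in WHERE; the per-group count doesn't exist yet

Fix: Use a subquery that GROUPs and filters with HAVING, then count its rows

Corrected query:
SELECT COUNT(*) FROM (SELECT dept FROM employees GROUP BY dept HAVING COUNT(*) >= 2)

Result:
COUNT(*)
--------
3       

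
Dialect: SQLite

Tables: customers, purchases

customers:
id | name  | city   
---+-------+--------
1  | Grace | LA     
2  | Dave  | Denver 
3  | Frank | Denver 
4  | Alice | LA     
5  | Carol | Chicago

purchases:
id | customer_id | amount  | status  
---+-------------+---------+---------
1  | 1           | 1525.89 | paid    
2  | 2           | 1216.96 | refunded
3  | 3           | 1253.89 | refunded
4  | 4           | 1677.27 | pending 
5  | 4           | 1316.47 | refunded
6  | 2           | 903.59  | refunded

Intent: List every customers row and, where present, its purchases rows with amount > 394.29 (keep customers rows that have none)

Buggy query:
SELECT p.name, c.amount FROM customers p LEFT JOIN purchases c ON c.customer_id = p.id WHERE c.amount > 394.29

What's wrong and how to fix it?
Bug: A WHERE condition on the right-hand table after LEFT JOIN drops unmatched parents

Fix: Move the right-table condition into the ON clause so unmatched parents are kept

Corrected query:
SELECT p.name, c.amount FROM customers p LEFT JOIN purchases c ON c.customer_id = p.id AND c.amount > 394.29

Result:
name  | amount 
------+--------
Grace | 1525.89
Dave  | 903.59 
Dave  | 1216.96
Frank | 1253.89
Alice | 1316.47
Alice | 1677.27
Carol | NULL   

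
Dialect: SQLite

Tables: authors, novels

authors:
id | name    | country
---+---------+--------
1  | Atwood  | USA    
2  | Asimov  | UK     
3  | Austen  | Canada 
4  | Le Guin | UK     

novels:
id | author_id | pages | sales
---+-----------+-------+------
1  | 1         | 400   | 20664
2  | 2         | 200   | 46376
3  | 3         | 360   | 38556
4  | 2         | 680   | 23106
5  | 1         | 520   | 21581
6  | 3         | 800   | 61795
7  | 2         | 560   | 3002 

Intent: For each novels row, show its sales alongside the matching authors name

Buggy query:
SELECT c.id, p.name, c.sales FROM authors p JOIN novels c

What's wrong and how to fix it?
Bug: JOIN with no ON clause produces a cartesian product; every novels row pairs with every authors row

Fix: Specify the join condition linking the foreign key to the parent id

Corrected query:
SELECT c.id, p.name, c.sales FROM authors p JOIN novels c ON c.author_id = p.id

Result:
id | name   | sales
---+--------+------
1  | Atwood | 20664
2  | Asimov | 46376
3  | Austen | 38556
4  | Asimov | 23106
5  | Atwood | 21581
6  | Austen | 61795
7  | Asimov | 3002 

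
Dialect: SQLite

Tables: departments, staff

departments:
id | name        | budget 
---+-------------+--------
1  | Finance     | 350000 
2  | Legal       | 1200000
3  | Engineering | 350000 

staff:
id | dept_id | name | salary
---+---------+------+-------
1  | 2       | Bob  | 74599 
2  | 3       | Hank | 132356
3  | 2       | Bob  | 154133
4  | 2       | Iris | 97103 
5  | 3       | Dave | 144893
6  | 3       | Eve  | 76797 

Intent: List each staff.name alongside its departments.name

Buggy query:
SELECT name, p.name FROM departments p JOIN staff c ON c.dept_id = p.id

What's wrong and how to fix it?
Bug: Both tables have a 'name' column; the unqualified reference is ambiguous

Fix: Qualify the column with its table alias (c.name)

Corrected query:
SELECT c.name, p.name FROM departments p JOIN staff c ON c.dept_id = p.id

Result:
name | name       
-----+------------
Bob  | Legal      
Hank | Engineering
Bob  | Legal      
Iris | Legal      
Dave | Engineering
Eve  | Engineering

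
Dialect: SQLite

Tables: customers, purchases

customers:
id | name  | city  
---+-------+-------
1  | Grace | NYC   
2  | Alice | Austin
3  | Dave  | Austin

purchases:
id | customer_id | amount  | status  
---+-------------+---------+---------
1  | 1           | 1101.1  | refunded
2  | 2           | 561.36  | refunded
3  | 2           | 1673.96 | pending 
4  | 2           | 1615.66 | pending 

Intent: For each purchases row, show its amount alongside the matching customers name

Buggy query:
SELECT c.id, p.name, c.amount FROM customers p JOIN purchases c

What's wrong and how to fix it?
Bug: JOIN with no ON clause produces a cartesian product; every purchases row pairs with every customers row

Fix: Specify the join condition linking the foreign key to the parent id

Corrected query:
SELECT c.id, p.name, c.amount FROM customers p JOIN purchases c ON c.customer_id = p.id

Result:
id | name  | amount 
---+-------+--------
1  | Grace | 1101.1 
2  | Alice | 561.36 
3  | Alice | 1673.96
4  | Alice | 1615.66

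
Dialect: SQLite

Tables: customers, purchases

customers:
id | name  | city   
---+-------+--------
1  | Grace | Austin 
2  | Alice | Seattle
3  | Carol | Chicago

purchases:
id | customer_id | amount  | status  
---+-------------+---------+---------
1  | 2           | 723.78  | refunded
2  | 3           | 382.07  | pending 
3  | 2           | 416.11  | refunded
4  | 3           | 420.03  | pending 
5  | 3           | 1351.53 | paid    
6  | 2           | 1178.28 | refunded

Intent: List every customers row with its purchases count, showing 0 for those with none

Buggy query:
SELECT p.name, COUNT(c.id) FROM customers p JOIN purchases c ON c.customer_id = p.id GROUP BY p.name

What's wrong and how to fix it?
Bug: INNER JOIN drops customers rows that have no matching purchases rows

Fix: Switch to LEFT JOIN to retain unmatched parent rows

Corrected query:
SELECT p.name, COUNT(c.id) FROM customers p LEFT JOIN purchases c ON c.customer_id = p.id GROUP BY p.name

Result:
name  | COUNT(c.id)
------+------------
Alice | 3          
Carol | 3          
Grace | 0          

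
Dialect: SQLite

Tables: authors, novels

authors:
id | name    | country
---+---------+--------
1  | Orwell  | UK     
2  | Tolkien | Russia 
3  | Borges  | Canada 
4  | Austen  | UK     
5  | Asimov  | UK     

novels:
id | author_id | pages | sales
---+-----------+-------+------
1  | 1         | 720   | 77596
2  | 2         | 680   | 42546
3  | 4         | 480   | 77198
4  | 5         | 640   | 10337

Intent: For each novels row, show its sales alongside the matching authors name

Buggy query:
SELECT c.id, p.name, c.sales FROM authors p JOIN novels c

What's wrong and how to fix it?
Bug: Missing join condition: each novels row is matched to all authors rows instead of just its own

Fix: Specify the join condition linking the foreign key to the parent id

Corrected query:
SELECT c.id, p.name, c.sales FROM authors p JOIN novels c ON c.author_id = p.id

Result:
id | name    | sales
---+---------+------
1  | Orwell  | 77596
2  | Tolkien | 42546
3  | Austen  | 77198
4  | Asimov  | 10337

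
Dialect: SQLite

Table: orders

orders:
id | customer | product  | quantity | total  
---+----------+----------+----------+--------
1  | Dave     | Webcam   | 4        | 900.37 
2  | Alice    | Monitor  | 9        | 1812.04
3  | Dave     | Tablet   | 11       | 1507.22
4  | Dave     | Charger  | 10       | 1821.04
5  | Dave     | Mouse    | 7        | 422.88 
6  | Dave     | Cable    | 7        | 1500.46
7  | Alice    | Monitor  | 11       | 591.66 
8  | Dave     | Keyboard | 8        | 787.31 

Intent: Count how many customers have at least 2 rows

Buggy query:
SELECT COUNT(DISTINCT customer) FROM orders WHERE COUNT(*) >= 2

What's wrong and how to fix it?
Bug: WHERE filters individual rows, not groups, so a group-level COUNT is invalid there

Fix: Use a subquery that GROUPs and filters with HAVING, then count its rows

Corrected query:
SELECT COUNT(*) FROM (SELECT customer FROM orders GROUP BY customer HAVING COUNT(*) >= 2)

Result:
COUNT(*)
--------
2       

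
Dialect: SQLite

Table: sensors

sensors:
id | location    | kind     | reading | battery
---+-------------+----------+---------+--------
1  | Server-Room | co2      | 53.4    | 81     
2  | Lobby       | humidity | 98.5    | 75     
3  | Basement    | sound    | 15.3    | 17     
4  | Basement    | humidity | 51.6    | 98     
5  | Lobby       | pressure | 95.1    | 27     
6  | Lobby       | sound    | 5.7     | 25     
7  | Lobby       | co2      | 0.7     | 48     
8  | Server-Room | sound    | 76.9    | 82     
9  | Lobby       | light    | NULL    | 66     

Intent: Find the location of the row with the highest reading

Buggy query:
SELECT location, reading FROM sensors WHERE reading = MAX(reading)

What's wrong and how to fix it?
Bug: WHERE is evaluated per row; an aggregate over the whole table isn't defined there

Fix: Use a subquery: WHERE reading = (SELECT MAX(reading) FROM sensors)

Corrected query:
SELECT location, reading FROM sensors WHERE reading = (SELECT MAX(reading) FROM sensors)

Result:
location | reading
---------+--------
Lobby    | 98.5   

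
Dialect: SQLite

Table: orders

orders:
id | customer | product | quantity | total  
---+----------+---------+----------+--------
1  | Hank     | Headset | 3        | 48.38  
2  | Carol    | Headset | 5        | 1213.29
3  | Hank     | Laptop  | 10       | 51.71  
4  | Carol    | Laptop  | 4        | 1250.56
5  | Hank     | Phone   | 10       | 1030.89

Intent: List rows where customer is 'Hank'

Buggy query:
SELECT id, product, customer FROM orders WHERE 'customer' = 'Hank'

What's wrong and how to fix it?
Bug: Single quotes denote string literals in SQL; the column name is being compared as a constant string

Fix: Reference the column as customer without single quotes

Corrected query:
SELECT id, product, customer FROM orders WHERE customer = 'Hank'

Result:
id | product | customer
---+---------+---------
1  | Headset | Hank    
3  | Laptop  | Hank    
5  | Phone   | Hank    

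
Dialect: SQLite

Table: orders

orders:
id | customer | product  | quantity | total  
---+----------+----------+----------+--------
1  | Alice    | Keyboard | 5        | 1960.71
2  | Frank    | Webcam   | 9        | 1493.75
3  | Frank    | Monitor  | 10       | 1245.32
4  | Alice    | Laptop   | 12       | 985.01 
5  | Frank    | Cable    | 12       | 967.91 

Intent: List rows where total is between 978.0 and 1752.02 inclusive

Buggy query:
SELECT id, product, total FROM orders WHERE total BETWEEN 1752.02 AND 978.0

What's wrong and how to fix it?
Bug: BETWEEN expects the lower bound first; with 1752.02 AND 978.0 the range is empty

Fix: Write BETWEEN 978.0 AND 1752.02

Corrected query:
SELECT id, product, total FROM orders WHERE total BETWEEN 978.0 AND 1752.02

Result:
id | product | total  
---+---------+--------
2  | Webcam  | 1493.75
3  | Monitor | 1245.32
4  | Laptop  | 985.01 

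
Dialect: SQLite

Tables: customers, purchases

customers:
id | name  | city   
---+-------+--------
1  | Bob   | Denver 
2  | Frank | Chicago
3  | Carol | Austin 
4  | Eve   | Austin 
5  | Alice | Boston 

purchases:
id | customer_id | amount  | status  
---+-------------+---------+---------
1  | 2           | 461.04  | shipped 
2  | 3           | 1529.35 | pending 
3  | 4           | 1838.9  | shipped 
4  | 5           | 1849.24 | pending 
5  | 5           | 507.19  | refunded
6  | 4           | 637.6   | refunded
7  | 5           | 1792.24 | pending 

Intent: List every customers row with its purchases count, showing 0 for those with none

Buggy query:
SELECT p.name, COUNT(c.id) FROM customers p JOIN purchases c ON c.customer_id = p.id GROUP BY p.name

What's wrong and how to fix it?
Bug: An inner join excludes parents with zero children

Fix: Switch to LEFT JOIN to retain unmatched parent rows

Corrected query:
SELECT p.name, COUNT(c.id) FROM customers p LEFT JOIN purchases c ON c.customer_id = p.id GROUP BY p.name

Result:
name  | COUNT(c.id)
------+------------
Alice | 3          
Bob   | 0          
Carol | 1          
Eve   | 2          
Frank | 1          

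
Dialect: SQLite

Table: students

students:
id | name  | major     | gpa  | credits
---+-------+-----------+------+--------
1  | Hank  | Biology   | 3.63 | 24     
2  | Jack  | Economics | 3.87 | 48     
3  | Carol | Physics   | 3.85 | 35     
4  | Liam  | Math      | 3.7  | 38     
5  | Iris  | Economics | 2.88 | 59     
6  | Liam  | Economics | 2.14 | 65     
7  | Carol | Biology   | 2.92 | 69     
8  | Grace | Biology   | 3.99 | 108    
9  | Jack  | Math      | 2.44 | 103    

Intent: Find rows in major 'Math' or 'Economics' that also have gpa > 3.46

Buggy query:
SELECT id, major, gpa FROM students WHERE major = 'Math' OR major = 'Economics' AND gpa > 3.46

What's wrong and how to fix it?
Bug: Without parentheses, AND is evaluated before OR, so the gpa filter only applies to the 'Economics' branch

Fix: Group the OR with parentheses (or use IN), then AND the threshold

Corrected query:
SELECT id, major, gpa FROM students WHERE (major = 'Math' OR major = 'Economics') AND gpa > 3.46

Result:
id | major     | gpa 
---+-----------+-----
2  | Economics | 3.87
4  | Math      | 3.7 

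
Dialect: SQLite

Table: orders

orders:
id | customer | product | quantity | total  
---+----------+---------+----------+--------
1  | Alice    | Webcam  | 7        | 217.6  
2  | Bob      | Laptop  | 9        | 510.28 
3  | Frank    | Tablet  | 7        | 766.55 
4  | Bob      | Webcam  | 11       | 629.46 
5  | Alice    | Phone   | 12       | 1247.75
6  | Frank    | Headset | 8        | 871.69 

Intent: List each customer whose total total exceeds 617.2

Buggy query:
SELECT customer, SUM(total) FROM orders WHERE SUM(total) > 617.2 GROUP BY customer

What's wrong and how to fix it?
Bug: WHERE runs before GROUP BY, so aggregates aren't available there

Fix: Move the aggregate condition to a HAVING clause

Corrected query:
SELECT customer, SUM(total) FROM orders GROUP BY customer HAVING SUM(total) > 617.2

Result:
customer | SUM(total)
---------+-----------
Alice    | 1465.35   
Bob      | 1139.74   
Frank    | 1638.24   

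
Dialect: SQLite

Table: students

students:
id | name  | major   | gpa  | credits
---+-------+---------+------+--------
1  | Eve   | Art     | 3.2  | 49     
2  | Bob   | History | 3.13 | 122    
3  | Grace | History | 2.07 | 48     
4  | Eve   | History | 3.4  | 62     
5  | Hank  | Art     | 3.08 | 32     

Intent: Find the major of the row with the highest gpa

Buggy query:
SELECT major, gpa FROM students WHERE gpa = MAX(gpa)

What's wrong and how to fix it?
Bug: MAX(gpa) is an aggregate and cannot be used directly in WHERE

Fix: Wrap MAX in a scalar subquery so WHERE compares against a single value

Corrected query:
SELECT major, gpa FROM students WHERE gpa = (SELECT MAX(gpa) FROM students)

Result:
major   | gpa
--------+----
History | 3.4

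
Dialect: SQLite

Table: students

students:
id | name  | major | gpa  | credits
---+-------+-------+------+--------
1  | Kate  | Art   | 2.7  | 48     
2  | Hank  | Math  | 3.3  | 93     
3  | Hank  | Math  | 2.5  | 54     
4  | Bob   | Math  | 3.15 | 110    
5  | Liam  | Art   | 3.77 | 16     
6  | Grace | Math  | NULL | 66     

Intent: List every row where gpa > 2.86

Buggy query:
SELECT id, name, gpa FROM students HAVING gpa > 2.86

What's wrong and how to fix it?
Bug: This is a non-aggregate query (no GROUP BY, no aggregates), so in SQLite the HAVING clause is invalid here; a row-level condition belongs in WHERE

Fix: Replace HAVING with WHERE since the condition applies to individual rows

Corrected query:
SELECT id, name, gpa FROM students WHERE gpa > 2.86

Result:
id | name | gpa 
---+------+-----
2  | Hank | 3.3 
4  | Bob  | 3.15
5  | Liam | 3.77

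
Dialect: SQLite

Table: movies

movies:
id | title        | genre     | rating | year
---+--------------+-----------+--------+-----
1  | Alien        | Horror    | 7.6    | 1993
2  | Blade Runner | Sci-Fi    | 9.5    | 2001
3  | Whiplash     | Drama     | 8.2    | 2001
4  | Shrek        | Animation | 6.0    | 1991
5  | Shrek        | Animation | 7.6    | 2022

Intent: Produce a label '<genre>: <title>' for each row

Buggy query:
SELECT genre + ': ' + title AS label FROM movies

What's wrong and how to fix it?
Bug: '+' is numeric addition; on text columns SQLite converts them to 0 instead of concatenating

Fix: Use the || operator for string concatenation

Corrected query:
SELECT genre || ': ' || title AS label FROM movies

Result:
label               
--------------------
Horror: Alien       
Sci-Fi: Blade Runner
Drama: Whiplash     
Animation: Shrek    
Animation: Shrek    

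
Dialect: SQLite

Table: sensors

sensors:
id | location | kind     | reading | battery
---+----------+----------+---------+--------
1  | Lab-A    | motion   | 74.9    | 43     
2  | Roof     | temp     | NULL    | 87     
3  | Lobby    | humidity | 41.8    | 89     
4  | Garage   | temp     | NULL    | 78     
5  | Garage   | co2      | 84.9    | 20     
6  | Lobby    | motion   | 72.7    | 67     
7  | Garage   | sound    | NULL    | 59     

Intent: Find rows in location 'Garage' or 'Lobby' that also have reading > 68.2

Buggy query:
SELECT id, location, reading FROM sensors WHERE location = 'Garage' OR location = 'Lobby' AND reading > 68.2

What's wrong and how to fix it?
Bug: Without parentheses, AND is evaluated before OR, so the reading filter only applies to the 'Lobby' branch

Fix: Group the OR with parentheses (or use IN), then AND the threshold

Corrected query:
SELECT id, location, reading FROM sensors WHERE (location = 'Garage' OR location = 'Lobby') AND reading > 68.2

Result:
id | location | reading
---+----------+--------
5  | Garage   | 84.9   
6  | Lobby    | 72.7   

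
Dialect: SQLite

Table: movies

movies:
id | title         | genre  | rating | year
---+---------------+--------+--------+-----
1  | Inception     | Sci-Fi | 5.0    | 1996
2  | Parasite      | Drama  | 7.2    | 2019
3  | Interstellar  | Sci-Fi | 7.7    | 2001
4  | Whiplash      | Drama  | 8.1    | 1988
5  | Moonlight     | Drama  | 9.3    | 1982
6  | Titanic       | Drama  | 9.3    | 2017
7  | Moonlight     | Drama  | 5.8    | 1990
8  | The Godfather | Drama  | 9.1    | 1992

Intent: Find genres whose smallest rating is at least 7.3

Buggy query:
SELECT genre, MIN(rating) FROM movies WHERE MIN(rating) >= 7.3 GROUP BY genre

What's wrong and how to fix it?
Bug: MIN() in WHERE is a misuse of aggregate

Fix: Use HAVING for the per-group MIN condition

Corrected query:
SELECT genre, MIN(rating) FROM movies GROUP BY genre HAVING MIN(rating) >= 7.3

Result:
(no rows)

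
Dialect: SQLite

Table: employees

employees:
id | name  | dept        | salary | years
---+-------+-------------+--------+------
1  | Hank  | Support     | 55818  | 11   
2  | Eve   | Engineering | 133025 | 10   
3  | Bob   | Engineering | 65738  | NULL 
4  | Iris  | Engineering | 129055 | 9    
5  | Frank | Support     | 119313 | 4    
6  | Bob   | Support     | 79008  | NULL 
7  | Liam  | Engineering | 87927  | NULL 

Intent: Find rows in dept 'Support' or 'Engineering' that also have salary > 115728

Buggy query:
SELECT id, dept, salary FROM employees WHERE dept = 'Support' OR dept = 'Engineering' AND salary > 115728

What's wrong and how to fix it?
Bug: AND binds tighter than OR, so this parses as dept = 'Support' OR (dept = 'Engineering' AND salary > 115728)

Fix: Group the OR with parentheses (or use IN), then AND the threshold

Corrected query:
SELECT id, dept, salary FROM employees WHERE (dept = 'Support' OR dept = 'Engineering') AND salary > 115728

Result:
id | dept        | salary
---+-------------+-------
2  | Engineering | 133025
4  | Engineering | 129055
5  | Support     | 119313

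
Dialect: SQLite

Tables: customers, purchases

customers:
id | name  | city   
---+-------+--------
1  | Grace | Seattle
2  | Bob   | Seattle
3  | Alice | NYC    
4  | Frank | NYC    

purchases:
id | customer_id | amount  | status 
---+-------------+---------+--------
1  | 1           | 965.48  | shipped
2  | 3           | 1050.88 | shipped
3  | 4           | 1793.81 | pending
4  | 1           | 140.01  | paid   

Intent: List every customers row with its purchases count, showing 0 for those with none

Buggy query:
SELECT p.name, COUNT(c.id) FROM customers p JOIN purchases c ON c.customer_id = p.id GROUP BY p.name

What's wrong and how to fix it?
Bug: An inner join excludes parents with zero children

Fix: Use LEFT JOIN so parents without children still appear (COUNT(c.id) gives 0)

Corrected query:
SELECT p.name, COUNT(c.id) FROM customers p LEFT JOIN purchases c ON c.customer_id = p.id GROUP BY p.name

Result:
name  | COUNT(c.id)
------+------------
Alice | 1          
Bob   | 0          
Frank | 1          
Grace | 2          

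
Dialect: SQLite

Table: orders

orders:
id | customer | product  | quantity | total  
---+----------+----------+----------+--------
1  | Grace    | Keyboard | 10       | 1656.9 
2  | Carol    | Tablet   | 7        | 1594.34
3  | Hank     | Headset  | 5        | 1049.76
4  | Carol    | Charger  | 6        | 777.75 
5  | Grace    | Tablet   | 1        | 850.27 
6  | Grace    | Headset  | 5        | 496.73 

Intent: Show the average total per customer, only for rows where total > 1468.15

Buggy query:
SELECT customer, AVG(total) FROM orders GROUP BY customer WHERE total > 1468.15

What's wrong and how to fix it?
Bug: WHERE cannot follow GROUP BY

Fix: Place WHERE between FROM and GROUP BY

Corrected query:
SELECT customer, AVG(total) FROM orders WHERE total > 1468.15 GROUP BY customer

Result:
customer | AVG(total)
---------+-----------
Carol    | 1594.34   
Grace    | 1656.9    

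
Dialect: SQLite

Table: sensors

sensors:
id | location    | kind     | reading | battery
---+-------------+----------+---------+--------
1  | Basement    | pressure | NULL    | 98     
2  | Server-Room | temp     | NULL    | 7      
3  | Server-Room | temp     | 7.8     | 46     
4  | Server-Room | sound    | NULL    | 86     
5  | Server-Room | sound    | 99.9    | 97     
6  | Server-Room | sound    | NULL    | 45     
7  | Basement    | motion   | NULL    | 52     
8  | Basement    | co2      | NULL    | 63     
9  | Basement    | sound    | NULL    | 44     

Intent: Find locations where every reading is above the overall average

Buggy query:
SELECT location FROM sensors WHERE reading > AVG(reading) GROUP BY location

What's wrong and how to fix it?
Bug: AVG() is an aggregate; it can't sit directly in WHERE

Fix: Use a subquery for AVG and a HAVING MIN(...) filter so the condition holds for every row in the group

Corrected query:
SELECT location FROM sensors GROUP BY location HAVING MIN(reading) > (SELECT AVG(reading) FROM sensors)

Result:
(no rows)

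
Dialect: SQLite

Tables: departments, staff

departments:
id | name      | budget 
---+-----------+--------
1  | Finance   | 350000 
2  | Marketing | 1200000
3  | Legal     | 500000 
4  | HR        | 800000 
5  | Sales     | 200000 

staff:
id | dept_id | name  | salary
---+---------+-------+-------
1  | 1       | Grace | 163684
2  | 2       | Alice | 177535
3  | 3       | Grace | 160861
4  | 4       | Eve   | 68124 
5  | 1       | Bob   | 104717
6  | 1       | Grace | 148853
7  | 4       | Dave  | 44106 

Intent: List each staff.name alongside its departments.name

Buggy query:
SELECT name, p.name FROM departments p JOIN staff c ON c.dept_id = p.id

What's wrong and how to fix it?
Bug: Both tables have a 'name' column; the unqualified reference is ambiguous

Fix: Qualify the column with its table alias (c.name)

Corrected query:
SELECT c.name, p.name FROM departments p JOIN staff c ON c.dept_id = p.id

Result:
name  | name     
------+----------
Grace | Finance  
Alice | Marketing
Grace | Legal    
Eve   | HR       
Bob   | Finance  
Grace | Finance  
Dave  | HR       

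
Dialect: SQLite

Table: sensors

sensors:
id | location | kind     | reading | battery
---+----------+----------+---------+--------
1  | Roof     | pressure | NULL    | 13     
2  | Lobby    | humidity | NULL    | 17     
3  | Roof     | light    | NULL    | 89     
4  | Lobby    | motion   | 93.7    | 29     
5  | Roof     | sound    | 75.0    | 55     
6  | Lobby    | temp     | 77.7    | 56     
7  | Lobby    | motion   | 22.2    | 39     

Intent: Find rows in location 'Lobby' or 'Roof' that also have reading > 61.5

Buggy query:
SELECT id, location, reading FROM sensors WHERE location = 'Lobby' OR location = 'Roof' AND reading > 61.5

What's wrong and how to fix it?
Bug: Without parentheses, AND is evaluated before OR, so the reading filter only applies to the 'Roof' branch

Fix: Add parentheses around the OR so the AND applies to both alternatives

Corrected query:
SELECT id, location, reading FROM sensors WHERE (location = 'Lobby' OR location = 'Roof') AND reading > 61.5

Result:
id | location | reading
---+----------+--------
4  | Lobby    | 93.7   
5  | Roof     | 75     
6  | Lobby    | 77.7   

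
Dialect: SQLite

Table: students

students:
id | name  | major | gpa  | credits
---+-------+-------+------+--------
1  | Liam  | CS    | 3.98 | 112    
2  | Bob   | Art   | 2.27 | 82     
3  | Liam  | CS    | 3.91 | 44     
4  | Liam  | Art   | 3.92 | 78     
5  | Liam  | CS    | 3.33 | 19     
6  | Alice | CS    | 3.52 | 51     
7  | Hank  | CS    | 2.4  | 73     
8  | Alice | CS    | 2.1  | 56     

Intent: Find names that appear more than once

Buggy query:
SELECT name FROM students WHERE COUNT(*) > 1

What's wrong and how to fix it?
Bug: COUNT(*) is an aggregate and cannot be used in WHERE

Fix: GROUP BY name, then filter groups with HAVING COUNT(*) > 1

Corrected query:
SELECT name FROM students GROUP BY name HAVING COUNT(*) > 1

Result:
name 
-----
Alice
Liam 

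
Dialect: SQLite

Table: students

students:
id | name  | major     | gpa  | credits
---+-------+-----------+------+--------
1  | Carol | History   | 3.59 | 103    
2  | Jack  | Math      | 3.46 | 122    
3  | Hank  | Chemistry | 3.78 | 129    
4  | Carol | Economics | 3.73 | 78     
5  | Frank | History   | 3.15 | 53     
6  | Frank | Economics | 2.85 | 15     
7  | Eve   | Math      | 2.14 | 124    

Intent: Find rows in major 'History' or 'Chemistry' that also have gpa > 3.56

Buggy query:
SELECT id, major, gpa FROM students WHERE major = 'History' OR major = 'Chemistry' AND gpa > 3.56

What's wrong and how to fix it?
Bug: Without parentheses, AND is evaluated before OR, so the gpa filter only applies to the 'Chemistry' branch

Fix: Group the OR with parentheses (or use IN), then AND the threshold

Corrected query:
SELECT id, major, gpa FROM students WHERE (major = 'History' OR major = 'Chemistry') AND gpa > 3.56

Result:
id | major     | gpa 
---+-----------+-----
1  | History   | 3.59
3  | Chemistry | 3.78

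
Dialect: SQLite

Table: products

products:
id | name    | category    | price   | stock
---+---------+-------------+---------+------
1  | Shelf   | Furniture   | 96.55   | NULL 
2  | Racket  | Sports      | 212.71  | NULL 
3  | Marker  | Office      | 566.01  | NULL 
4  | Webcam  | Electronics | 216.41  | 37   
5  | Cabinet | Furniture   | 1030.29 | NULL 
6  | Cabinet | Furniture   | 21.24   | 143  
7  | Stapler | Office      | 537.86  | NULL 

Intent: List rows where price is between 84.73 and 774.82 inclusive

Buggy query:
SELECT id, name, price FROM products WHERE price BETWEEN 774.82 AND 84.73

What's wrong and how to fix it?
Bug: The bounds are reversed; BETWEEN a AND b requires a <= b to match anything

Fix: Swap the bounds so the smaller value comes first

Corrected query:
SELECT id, name, price FROM products WHERE price BETWEEN 84.73 AND 774.82

Result:
id | name    | price 
---+---------+-------
1  | Shelf   | 96.55 
2  | Racket  | 212.71
3  | Marker  | 566.01
4  | Webcam  | 216.41
7  | Stapler | 537.86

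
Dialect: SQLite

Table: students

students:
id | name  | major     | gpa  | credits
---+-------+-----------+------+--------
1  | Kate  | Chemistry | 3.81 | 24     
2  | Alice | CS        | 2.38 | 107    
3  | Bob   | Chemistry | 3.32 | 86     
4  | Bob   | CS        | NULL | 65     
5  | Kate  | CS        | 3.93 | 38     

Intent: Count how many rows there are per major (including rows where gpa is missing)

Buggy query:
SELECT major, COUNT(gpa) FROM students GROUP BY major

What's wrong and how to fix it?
Bug: COUNT(gpa) skips NULLs, so groups with missing gpa are undercounted

Fix: Replace COUNT(gpa) with COUNT(*)

Corrected query:
SELECT major, COUNT(*) FROM students GROUP BY major

Result:
major     | COUNT(*)
----------+---------
CS        | 3       
Chemistry | 2       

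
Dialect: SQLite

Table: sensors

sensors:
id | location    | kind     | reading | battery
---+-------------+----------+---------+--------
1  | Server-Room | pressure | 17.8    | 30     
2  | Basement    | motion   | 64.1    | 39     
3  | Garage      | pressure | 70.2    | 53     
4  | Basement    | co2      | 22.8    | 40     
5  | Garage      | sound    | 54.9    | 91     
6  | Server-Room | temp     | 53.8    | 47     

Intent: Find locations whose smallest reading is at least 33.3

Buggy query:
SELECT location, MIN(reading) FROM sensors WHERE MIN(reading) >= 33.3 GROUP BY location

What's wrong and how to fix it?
Bug: MIN() in WHERE is a misuse of aggregate

Fix: Use HAVING for the per-group MIN condition

Corrected query:
SELECT location, MIN(reading) FROM sensors GROUP BY location HAVING MIN(reading) >= 33.3

Result:
location | MIN(reading)
---------+-------------
Garage   | 54.9        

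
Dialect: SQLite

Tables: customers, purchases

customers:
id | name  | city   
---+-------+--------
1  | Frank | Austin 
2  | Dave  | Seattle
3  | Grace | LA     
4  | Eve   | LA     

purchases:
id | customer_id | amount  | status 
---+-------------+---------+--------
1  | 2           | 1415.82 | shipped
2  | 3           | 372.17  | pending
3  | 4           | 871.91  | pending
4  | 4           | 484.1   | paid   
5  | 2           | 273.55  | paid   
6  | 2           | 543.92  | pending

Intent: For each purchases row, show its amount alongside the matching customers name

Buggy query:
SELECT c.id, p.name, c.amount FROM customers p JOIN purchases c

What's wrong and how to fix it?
Bug: Missing join condition: each purchases row is matched to all customers rows instead of just its own

Fix: Specify the join condition linking the foreign key to the parent id

Corrected query:
SELECT c.id, p.name, c.amount FROM customers p JOIN purchases c ON c.customer_id = p.id

Result:
id | name  | amount 
---+-------+--------
1  | Dave  | 1415.82
2  | Grace | 372.17 
3  | Eve   | 871.91 
4  | Eve   | 484.1  
5  | Dave  | 273.55 
6  | Dave  | 543.92 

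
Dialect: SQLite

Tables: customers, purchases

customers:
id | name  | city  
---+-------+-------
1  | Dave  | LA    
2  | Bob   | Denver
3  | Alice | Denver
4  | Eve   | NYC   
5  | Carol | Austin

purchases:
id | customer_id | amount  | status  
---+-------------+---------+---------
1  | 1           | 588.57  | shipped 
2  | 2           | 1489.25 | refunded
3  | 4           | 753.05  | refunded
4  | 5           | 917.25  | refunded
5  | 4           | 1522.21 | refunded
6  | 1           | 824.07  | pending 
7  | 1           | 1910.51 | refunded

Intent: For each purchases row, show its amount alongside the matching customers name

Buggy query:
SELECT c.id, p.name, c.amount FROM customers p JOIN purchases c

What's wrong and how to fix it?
Bug: Missing join condition: each purchases row is matched to all customers rows instead of just its own

Fix: Add ON c.customer_id = p.id to the JOIN

Corrected query:
SELECT c.id, p.name, c.amount FROM customers p JOIN purchases c ON c.customer_id = p.id

Result:
id | name  | amount 
---+-------+--------
1  | Dave  | 588.57 
2  | Bob   | 1489.25
3  | Eve   | 753.05 
4  | Carol | 917.25 
5  | Eve   | 1522.21
6  | Dave  | 824.07 
7  | Dave  | 1910.51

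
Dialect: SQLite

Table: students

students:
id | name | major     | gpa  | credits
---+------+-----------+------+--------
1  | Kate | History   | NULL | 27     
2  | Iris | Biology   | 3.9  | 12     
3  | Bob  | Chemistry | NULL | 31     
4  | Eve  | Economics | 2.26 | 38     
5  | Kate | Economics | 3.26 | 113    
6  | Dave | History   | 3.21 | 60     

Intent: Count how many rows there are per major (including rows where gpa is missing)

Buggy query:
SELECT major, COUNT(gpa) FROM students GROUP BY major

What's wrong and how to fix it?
Bug: COUNT(column) counts non-NULL values only; rows with NULL gpa aren't counted

Fix: Replace COUNT(gpa) with COUNT(*)

Corrected query:
SELECT major, COUNT(*) FROM students GROUP BY major

Result:
major     | COUNT(*)
----------+---------
Biology   | 1       
Chemistry | 1       
Economics | 2       
History   | 2       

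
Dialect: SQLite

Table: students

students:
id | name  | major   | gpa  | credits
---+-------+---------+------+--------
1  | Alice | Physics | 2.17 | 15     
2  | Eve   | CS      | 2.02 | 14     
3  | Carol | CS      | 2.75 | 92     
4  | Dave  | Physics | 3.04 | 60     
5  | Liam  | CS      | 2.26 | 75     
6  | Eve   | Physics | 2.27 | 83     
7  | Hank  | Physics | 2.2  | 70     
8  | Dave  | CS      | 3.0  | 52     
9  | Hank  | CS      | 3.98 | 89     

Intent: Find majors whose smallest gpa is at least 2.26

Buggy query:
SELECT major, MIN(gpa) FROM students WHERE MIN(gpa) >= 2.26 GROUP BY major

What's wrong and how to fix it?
Bug: Aggregates like MIN are computed per group after WHERE runs

Fix: Replace WHERE with HAVING after the GROUP BY

Corrected query:
SELECT major, MIN(gpa) FROM students GROUP BY major HAVING MIN(gpa) >= 2.26

Result:
(no rows)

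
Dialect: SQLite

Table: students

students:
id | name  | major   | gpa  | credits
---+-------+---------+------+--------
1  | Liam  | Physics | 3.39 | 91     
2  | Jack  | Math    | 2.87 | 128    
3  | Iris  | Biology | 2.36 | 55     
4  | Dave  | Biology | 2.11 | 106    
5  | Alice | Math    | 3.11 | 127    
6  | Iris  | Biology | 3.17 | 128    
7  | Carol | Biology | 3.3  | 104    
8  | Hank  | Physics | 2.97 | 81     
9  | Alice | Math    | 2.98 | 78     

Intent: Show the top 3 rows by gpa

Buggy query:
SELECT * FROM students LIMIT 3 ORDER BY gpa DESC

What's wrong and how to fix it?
Bug: LIMIT must come after ORDER BY

Fix: Swap the clauses: ORDER BY first, then LIMIT

Corrected query:
SELECT * FROM students ORDER BY gpa DESC LIMIT 3

Result:
id | name  | major   | gpa  | credits
---+-------+---------+------+--------
1  | Liam  | Physics | 3.39 | 91     
7  | Carol | Biology | 3.3  | 104    
6  | Iris  | Biology | 3.17 | 128    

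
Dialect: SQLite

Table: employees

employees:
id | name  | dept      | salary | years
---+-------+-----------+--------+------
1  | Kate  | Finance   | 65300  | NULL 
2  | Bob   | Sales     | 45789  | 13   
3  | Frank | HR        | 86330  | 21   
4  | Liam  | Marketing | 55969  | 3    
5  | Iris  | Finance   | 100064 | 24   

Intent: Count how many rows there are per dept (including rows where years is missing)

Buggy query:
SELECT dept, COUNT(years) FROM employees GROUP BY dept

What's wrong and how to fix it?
Bug: COUNT(column) counts non-NULL values only; rows with NULL years aren't counted

Fix: Use COUNT(*) to count all rows regardless of NULL

Corrected query:
SELECT dept, COUNT(*) FROM employees GROUP BY dept

Result:
dept      | COUNT(*)
----------+---------
Finance   | 2       
HR        | 1       
Marketing | 1       
Sales     | 1       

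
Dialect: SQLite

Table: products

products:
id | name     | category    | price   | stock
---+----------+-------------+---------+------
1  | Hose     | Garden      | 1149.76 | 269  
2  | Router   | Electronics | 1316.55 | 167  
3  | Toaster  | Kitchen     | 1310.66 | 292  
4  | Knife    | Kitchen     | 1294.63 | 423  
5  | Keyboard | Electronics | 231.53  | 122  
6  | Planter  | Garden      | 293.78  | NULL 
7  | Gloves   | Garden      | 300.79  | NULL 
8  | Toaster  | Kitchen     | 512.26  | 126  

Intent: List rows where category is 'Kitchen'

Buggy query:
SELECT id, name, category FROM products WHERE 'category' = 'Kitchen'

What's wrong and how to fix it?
Bug: 'category' in single quotes is a string literal, not the column; the comparison is literal-vs-literal and never true

Fix: Reference the column as category without single quotes

Corrected query:
SELECT id, name, category FROM products WHERE category = 'Kitchen'

Result:
id | name    | category
---+---------+---------
3  | Toaster | Kitchen 
4  | Knife   | Kitchen 
8  | Toaster | Kitchen 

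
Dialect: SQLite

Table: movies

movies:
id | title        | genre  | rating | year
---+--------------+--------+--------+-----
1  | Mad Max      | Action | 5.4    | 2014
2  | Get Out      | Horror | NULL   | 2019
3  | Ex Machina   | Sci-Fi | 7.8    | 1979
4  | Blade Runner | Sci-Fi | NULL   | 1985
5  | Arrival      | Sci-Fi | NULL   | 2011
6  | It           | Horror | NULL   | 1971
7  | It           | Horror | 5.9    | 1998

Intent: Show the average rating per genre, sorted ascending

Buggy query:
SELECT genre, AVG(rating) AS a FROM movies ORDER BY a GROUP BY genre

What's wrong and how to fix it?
Bug: ORDER BY appears before GROUP BY; SQL clause order requires GROUP BY first

Fix: Reorder: SELECT … FROM … GROUP BY … ORDER BY …

Corrected query:
SELECT genre, AVG(rating) AS a FROM movies GROUP BY genre ORDER BY a

Result:
genre  | a  
-------+----
Action | 5.4
Horror | 5.9
Sci-Fi | 7.8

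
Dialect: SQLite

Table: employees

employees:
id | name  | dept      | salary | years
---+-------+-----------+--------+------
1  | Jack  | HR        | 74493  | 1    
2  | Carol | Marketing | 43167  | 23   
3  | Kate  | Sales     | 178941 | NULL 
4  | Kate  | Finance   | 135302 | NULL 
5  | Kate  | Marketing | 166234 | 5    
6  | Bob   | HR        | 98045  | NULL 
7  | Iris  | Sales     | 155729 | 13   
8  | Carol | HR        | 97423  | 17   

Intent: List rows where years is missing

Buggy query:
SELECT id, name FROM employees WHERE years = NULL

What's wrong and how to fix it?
Bug: Comparing to NULL with '=' never matches; NULL = NULL is unknown, not true

Fix: Use IS NULL to test for NULL

Corrected query:
SELECT id, name FROM employees WHERE years IS NULL

Result:
id | name
---+-----
3  | Kate
4  | Kate
6  | Bob 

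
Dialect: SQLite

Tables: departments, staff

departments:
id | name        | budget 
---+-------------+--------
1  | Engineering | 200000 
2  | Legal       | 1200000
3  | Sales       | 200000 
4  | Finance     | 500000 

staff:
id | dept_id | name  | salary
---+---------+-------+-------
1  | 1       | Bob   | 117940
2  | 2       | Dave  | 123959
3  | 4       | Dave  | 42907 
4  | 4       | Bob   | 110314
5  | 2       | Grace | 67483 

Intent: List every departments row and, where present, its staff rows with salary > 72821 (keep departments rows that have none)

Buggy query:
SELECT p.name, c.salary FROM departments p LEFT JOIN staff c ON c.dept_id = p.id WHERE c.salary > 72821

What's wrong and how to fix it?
Bug: Filtering c.salary in WHERE discards the NULL rows produced by LEFT JOIN, turning it into an inner join

Fix: Put 'c.salary > 72821' in the JOIN's ON clause instead of WHERE

Corrected query:
SELECT p.name, c.salary FROM departments p LEFT JOIN staff c ON c.dept_id = p.id AND c.salary > 72821

Result:
name        | salary
------------+-------
Engineering | 117940
Legal       | 123959
Sales       | NULL  
Finance     | 110314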